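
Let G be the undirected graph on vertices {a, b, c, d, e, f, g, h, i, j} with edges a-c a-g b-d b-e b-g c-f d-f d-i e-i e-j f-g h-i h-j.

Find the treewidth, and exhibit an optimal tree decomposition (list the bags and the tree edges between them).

The largest bag has 3 vertices, giving width 2; this decomposition certifies tw(G) ≤ 2. Since j–h–i–e–j is a cycle in G, G is not acyclic. Forests are exactly the graphs of treewidth ≤ 1, so tw(G) ≥ 2. The upper and lower bounds meet at 2, so that is the treewidth.

Treewidth 2.
One optimal decomposition is:
Bags: B1 = {e, h, j}  B2 = {e, h, i}  B3 = {b, e, i}  B4 = {b, d, i}  B5 = {b, d, g}  B6 = {d, f, g}  B7 = {a, f, g}  B8 = {a, c, f}
Tree: B1–B2, B2–B3, B3–B4, B4–B5, B5–B6, B6–B7, B7–B8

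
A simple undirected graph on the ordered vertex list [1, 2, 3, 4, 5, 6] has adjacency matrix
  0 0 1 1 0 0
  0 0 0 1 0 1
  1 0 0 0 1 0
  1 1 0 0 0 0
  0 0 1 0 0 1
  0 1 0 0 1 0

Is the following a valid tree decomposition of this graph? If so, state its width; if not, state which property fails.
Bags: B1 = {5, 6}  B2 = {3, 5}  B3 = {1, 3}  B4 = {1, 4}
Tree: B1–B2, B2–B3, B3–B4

A tree decomposition must satisfy three properties: every vertex lies in some bag; for every edge, both endpoints lie together in some bag; and for every vertex, the bags containing it form a connected subtree. Here vertex 2 appears in no bag, so the decomposition is invalid.

No — vertex 2 appears in no bag.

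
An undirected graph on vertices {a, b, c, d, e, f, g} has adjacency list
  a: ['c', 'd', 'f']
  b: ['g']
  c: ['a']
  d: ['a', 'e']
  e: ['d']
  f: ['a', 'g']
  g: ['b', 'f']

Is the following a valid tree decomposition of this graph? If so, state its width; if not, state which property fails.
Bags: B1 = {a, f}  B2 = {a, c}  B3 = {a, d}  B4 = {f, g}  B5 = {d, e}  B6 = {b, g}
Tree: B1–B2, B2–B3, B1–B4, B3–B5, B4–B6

Yes; width 1.

Checking the three conditions: (i) the bags cover all of {a, b, c, d, e, f, g}; (ii) for each edge, some bag contains both endpoints; (iii) the bags containing any fixed vertex form a subtree. All hold, so the decomposition is valid with width 2 − 1 = 1.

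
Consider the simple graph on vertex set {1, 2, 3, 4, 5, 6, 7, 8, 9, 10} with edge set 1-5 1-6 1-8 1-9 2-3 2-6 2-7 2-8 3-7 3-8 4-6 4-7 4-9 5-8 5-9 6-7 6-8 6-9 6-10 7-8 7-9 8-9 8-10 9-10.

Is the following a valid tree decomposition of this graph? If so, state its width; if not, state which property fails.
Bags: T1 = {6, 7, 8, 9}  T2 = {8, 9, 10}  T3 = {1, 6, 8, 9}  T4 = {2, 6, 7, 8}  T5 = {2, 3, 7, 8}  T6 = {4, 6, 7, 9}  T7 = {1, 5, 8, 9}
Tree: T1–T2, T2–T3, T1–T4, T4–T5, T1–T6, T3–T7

A tree decomposition must satisfy three properties: every vertex lies in some bag; for every edge, both endpoints lie together in some bag; and for every vertex, the bags containing it form a connected subtree. Here edge (6,10) lies in no bag, so the decomposition is invalid.

No — edge (6,10) lies in no bag.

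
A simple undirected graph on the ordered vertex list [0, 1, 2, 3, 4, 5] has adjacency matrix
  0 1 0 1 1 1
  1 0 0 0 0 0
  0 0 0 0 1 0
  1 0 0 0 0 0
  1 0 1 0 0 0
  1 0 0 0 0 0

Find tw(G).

1

A width-1 tree decomposition is:
Bags: B1 = {0, 4}  B2 = {0, 1}  B3 = {0, 5}  B4 = {2, 4}  B5 = {0, 3}
Tree: B1–B2, B1–B3, B1–B4, B1–B5
Every bag has size at most 2, so the width is 2 − 1 = 1 and tw(G) ≤ 1. G has an edge, so its treewidth is at least 1. The upper and lower bounds meet at 1, so that is the treewidth.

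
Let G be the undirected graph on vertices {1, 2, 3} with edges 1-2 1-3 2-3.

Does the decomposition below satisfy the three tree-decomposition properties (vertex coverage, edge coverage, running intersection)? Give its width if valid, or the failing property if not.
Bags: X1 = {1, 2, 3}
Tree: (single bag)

Yes; width 2.

Vertex coverage: the bags together contain {1, 2, 3}, the full vertex set. Edge coverage: each edge of G has both endpoints in at least one bag. Running intersection: for every vertex, the bags containing it form a connected subtree. All three properties hold, so this is a valid tree decomposition of width max|bag| − 1 = 2, and hence tw(G) ≤ 2.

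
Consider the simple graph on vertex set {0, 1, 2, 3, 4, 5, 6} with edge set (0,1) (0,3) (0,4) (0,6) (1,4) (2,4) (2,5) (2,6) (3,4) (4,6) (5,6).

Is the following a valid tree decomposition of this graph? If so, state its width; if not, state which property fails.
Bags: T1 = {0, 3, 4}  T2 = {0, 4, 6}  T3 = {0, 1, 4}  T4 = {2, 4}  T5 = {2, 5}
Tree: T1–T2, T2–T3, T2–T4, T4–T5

No — edge (6,2) lies in no bag.

A tree decomposition must satisfy three properties: every vertex lies in some bag; for every edge, both endpoints lie together in some bag; and for every vertex, the bags containing it form a connected subtree. Here edge (6,2) lies in no bag, so the decomposition is invalid.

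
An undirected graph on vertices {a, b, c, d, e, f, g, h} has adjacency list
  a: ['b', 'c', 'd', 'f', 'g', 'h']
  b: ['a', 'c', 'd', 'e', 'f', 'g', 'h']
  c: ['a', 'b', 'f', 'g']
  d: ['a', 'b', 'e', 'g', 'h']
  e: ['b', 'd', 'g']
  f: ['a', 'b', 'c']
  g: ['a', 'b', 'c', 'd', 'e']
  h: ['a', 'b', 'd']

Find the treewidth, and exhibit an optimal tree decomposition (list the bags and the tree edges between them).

Treewidth 3.
One such decomposition:
Bags: B1 = {a, b, c, g}  B2 = {a, b, d, g}  B3 = {a, b, c, f}  B4 = {b, d, e, g}  B5 = {a, b, d, h}
Tree: B1–B2, B1–B3, B2–B4, B2–B5

Every bag has size at most 4, so the width is 4 − 1 = 3 and tw(G) ≤ 3. For the lower bound, the 4 vertices {b, d, e, g} are pairwise adjacent, and any tree decomposition puts a clique entirely inside one bag — forcing width ≥ 3. Combining the bounds, tw(G) = 3.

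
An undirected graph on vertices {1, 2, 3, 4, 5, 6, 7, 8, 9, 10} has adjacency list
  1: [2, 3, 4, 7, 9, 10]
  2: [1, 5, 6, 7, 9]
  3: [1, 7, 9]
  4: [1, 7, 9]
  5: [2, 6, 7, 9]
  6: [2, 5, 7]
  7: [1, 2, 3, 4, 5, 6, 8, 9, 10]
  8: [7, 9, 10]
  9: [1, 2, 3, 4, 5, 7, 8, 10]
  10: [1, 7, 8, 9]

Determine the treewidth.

3

A width-3 tree decomposition is:
Bags: B1 = {1, 7, 9, 10}  B2 = {7, 8, 9, 10}  B3 = {1, 3, 7, 9}  B4 = {1, 2, 7, 9}  B5 = {2, 5, 7, 9}  B6 = {1, 4, 7, 9}  B7 = {2, 5, 6, 7}
Tree: B1–B2, B1–B3, B3–B4, B4–B5, B3–B6, B5–B7
The largest bag has 4 vertices, giving width 3; this decomposition certifies tw(G) ≤ 3. Conversely, {7, 8, 9, 10} is a clique of size 4, and the vertices of any clique must share a bag in every tree decomposition; so some bag has ≥ 4 vertices and tw(G) ≥ 3. Combining the bounds, tw(G) = 3.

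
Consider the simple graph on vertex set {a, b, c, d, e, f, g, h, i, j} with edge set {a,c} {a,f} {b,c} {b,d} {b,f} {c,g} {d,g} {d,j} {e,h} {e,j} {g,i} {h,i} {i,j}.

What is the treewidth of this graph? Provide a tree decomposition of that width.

Treewidth 2.
One optimal decomposition is:
Bags: B1 = {e, h, i}  B2 = {e, i, j}  B3 = {g, i, j}  B4 = {d, g, j}  B5 = {c, d, g}  B6 = {b, c, d}  B7 = {a, b, c}  B8 = {a, b, f}
Tree: B1–B2, B2–B3, B3–B4, B4–B5, B5–B6, B6–B7, B7–B8

Every bag has size at most 3, so the width is 3 − 1 = 2 and tw(G) ≤ 2. Since h–e–j–i–h is a cycle in G, G is not acyclic. Forests are exactly the graphs of treewidth ≤ 1, so tw(G) ≥ 2. Combining the bounds, tw(G) = 2.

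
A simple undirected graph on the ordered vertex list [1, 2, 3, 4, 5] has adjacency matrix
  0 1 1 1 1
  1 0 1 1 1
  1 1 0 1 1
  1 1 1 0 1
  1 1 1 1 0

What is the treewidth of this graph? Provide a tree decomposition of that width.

Treewidth 4.
One optimal decomposition is:
Bags: B1 = {1, 2, 3, 4, 5}
Tree: (single bag)

With just one bag of size 5, the width is 5 − 1 = 4, so tw(G) ≤ 4. Conversely, {1, 2, 3, 4, 5} is a clique of size 5, and the vertices of any clique must share a bag in every tree decomposition; so some bag has ≥ 5 vertices and tw(G) ≥ 4. Therefore the treewidth is 4.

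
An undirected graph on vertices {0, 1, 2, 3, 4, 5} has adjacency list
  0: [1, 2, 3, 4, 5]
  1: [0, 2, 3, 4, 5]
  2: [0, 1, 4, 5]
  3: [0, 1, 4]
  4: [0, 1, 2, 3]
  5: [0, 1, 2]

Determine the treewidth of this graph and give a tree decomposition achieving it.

Every bag has size at most 4, so the width is 4 − 1 = 3 and tw(G) ≤ 3. On the other hand G contains the 4-clique {0, 1, 2, 4}. A clique must lie in a single bag of any decomposition, so no decomposition can have width below 3. The upper and lower bounds meet at 3, so that is the treewidth.

Treewidth 3.
One such decomposition:
Bags: B1 = {0, 1, 2, 4}  B2 = {0, 1, 3, 4}  B3 = {0, 1, 2, 5}
Tree: B1–B2, B1–B3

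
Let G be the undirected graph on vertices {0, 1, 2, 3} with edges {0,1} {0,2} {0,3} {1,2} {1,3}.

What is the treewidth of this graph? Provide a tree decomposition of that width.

Treewidth 2.
One such decomposition:
Bags: B1 = {0, 1, 2}  B2 = {0, 1, 3}
Tree: B1–B2

The largest bag has 3 vertices, giving width 2; this decomposition certifies tw(G) ≤ 2. Conversely, {0, 1, 2} is a clique of size 3, and the vertices of any clique must share a bag in every tree decomposition; so some bag has ≥ 3 vertices and tw(G) ≥ 2. Therefore the treewidth is 2.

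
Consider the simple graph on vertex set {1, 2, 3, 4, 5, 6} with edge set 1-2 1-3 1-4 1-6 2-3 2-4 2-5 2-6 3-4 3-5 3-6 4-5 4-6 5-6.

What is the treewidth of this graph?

4

A width-4 tree decomposition is:
Bags: B1 = {1, 2, 3, 4, 6}  B2 = {2, 3, 4, 5, 6}
Tree: B1–B2
The largest bag has 5 vertices, giving width 4; this decomposition certifies tw(G) ≤ 4. Conversely, {1, 2, 3, 4, 6} is a clique of size 5, and the vertices of any clique must share a bag in every tree decomposition; so some bag has ≥ 5 vertices and tw(G) ≥ 4. Therefore the treewidth is 4.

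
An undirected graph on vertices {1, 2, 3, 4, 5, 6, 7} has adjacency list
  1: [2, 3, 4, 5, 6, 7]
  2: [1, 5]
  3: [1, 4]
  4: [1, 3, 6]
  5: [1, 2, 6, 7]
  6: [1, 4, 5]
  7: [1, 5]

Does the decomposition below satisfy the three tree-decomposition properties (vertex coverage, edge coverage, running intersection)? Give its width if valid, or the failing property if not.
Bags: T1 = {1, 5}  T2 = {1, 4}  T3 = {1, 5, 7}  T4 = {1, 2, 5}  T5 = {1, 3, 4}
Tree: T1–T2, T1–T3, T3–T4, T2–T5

A tree decomposition must satisfy three properties: every vertex lies in some bag; for every edge, both endpoints lie together in some bag; and for every vertex, the bags containing it form a connected subtree. Here vertex 6 appears in no bag, so the decomposition is invalid.

No — vertex 6 appears in no bag.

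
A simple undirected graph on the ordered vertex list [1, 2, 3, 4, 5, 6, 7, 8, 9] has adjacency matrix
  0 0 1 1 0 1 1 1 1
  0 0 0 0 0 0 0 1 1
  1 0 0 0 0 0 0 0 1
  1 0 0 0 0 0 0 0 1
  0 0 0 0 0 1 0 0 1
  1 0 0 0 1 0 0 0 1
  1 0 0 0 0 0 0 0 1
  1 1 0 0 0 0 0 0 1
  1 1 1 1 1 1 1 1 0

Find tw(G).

A width-2 tree decomposition is:
Bags: B1 = {1, 6, 9}  B2 = {1, 7, 9}  B3 = {1, 4, 9}  B4 = {1, 8, 9}  B5 = {5, 6, 9}  B6 = {1, 3, 9}  B7 = {2, 8, 9}
Tree: B1–B2, B2–B3, B1–B4, B1–B5, B4–B6, B4–B7
Each bag holds 3 vertices, so the decomposition has width 2, which upper-bounds the treewidth. On the other hand G contains the 3-clique {1, 3, 9}. A clique must lie in a single bag of any decomposition, so no decomposition can have width below 2. Combining the bounds, tw(G) = 2.

2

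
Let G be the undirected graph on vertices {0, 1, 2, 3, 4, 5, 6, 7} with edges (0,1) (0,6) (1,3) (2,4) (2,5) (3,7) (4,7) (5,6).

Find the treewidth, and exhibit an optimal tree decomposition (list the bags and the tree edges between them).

Each bag holds 3 vertices, so the decomposition has width 2, which upper-bounds the treewidth. The edges 4–7–3–1–0–6–5–2–4 form a cycle, so G is not a tree and its treewidth is at least 2. The upper and lower bounds meet at 2, so that is the treewidth.

Treewidth 2.
One such decomposition:
Bags: B1 = {3, 4, 7}  B2 = {1, 3, 4}  B3 = {0, 1, 4}  B4 = {0, 4, 6}  B5 = {4, 5, 6}  B6 = {2, 4, 5}
Tree: B1–B2, B2–B3, B3–B4, B4–B5, B5–B6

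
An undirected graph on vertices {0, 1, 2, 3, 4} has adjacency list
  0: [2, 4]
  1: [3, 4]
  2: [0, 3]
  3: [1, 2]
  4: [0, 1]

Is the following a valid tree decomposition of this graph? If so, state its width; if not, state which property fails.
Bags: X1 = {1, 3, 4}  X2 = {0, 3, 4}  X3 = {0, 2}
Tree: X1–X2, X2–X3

A tree decomposition must satisfy three properties: every vertex lies in some bag; for every edge, both endpoints lie together in some bag; and for every vertex, the bags containing it form a connected subtree. Here edge (3,2) lies in no bag, so the decomposition is invalid.

No — edge (3,2) lies in no bag.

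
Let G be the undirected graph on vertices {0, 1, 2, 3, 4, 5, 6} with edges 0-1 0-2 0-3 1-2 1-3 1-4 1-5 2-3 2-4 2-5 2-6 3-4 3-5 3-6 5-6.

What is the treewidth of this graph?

A width-3 tree decomposition is:
Bags: B1 = {0, 1, 2, 3}  B2 = {1, 2, 3, 5}  B3 = {1, 2, 3, 4}  B4 = {2, 3, 5, 6}
Tree: B1–B2, B2–B3, B2–B4
Each bag holds 4 vertices, so the decomposition has width 3, which upper-bounds the treewidth. On the other hand G contains the 4-clique {0, 1, 2, 3}. A clique must lie in a single bag of any decomposition, so no decomposition can have width below 3. The upper and lower bounds meet at 3, so that is the treewidth.

3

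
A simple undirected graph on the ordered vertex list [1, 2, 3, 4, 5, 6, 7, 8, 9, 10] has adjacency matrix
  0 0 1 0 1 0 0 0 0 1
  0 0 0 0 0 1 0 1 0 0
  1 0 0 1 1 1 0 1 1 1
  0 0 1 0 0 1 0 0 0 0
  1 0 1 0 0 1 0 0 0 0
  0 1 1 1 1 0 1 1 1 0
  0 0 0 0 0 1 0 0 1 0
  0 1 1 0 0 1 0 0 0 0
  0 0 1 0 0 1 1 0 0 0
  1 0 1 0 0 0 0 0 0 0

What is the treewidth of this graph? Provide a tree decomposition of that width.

Treewidth 2.
One such decomposition:
Bags: B1 = {3, 6, 9}  B2 = {3, 6, 8}  B3 = {2, 6, 8}  B4 = {3, 5, 6}  B5 = {6, 7, 9}  B6 = {1, 3, 5}  B7 = {3, 4, 6}  B8 = {1, 3, 10}
Tree: B1–B2, B2–B3, B1–B4, B1–B5, B4–B6, B4–B7, B6–B8

Every bag has size at most 3, so the width is 3 − 1 = 2 and tw(G) ≤ 2. On the other hand G contains the 3-clique {2, 6, 8}. A clique must lie in a single bag of any decomposition, so no decomposition can have width below 2. Combining the bounds, tw(G) = 2.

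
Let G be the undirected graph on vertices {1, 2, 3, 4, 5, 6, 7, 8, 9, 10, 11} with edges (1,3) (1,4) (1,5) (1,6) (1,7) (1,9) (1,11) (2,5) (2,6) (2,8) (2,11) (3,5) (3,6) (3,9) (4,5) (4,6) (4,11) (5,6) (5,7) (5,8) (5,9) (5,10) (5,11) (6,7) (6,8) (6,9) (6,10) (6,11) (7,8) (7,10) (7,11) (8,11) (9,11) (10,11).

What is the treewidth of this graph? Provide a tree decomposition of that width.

Every bag has size at most 5, so the width is 5 − 1 = 4 and tw(G) ≤ 4. For the lower bound, the 5 vertices {2, 5, 6, 8, 11} are pairwise adjacent, and any tree decomposition puts a clique entirely inside one bag — forcing width ≥ 4. Therefore the treewidth is 4.

Treewidth 4.
One optimal decomposition is:
Bags: B1 = {1, 5, 6, 7, 11}  B2 = {1, 4, 5, 6, 11}  B3 = {1, 5, 6, 9, 11}  B4 = {5, 6, 7, 8, 11}  B5 = {1, 3, 5, 6, 9}  B6 = {2, 5, 6, 8, 11}  B7 = {5, 6, 7, 10, 11}
Tree: B1–B2, B1–B3, B1–B4, B3–B5, B4–B6, B4–B7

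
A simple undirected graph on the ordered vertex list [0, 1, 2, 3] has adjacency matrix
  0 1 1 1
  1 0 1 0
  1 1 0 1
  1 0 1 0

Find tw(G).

A width-2 tree decomposition is:
Bags: B1 = {0, 1, 2}  B2 = {0, 2, 3}
Tree: B1–B2
Each bag holds 3 vertices, so the decomposition has width 2, which upper-bounds the treewidth. Conversely, {0, 1, 2} is a clique of size 3, and the vertices of any clique must share a bag in every tree decomposition; so some bag has ≥ 3 vertices and tw(G) ≥ 2. Combining the bounds, tw(G) = 2.

2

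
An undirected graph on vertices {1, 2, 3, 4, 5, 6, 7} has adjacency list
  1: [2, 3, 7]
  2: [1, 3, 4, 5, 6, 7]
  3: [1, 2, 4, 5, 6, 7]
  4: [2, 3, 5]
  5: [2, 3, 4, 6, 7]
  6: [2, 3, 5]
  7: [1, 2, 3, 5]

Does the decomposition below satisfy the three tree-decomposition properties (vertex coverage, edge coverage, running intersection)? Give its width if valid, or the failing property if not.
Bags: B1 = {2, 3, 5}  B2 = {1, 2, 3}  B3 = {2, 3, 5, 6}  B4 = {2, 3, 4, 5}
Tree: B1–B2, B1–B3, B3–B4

No — vertex 7 appears in no bag.

A tree decomposition must satisfy three properties: every vertex lies in some bag; for every edge, both endpoints lie together in some bag; and for every vertex, the bags containing it form a connected subtree. Here vertex 7 appears in no bag, so the decomposition is invalid.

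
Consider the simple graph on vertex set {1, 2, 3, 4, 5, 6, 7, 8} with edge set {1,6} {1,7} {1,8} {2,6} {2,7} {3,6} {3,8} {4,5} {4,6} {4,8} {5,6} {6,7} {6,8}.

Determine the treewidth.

2

A width-2 tree decomposition is:
Bags: B1 = {1, 6, 8}  B2 = {4, 6, 8}  B3 = {1, 6, 7}  B4 = {4, 5, 6}  B5 = {3, 6, 8}  B6 = {2, 6, 7}
Tree: B1–B2, B1–B3, B2–B4, B1–B5, B3–B6
Each bag holds 3 vertices, so the decomposition has width 2, which upper-bounds the treewidth. On the other hand G contains the 3-clique {1, 6, 8}. A clique must lie in a single bag of any decomposition, so no decomposition can have width below 2. Hence tw(G) = 2 exactly.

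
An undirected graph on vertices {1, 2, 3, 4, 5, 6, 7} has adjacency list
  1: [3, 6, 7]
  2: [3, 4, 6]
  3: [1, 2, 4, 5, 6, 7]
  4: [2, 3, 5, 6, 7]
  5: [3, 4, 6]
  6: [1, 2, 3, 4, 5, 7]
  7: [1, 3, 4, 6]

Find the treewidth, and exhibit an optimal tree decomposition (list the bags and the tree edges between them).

The largest bag has 4 vertices, giving width 3; this decomposition certifies tw(G) ≤ 3. For the lower bound, the 4 vertices {1, 3, 6, 7} are pairwise adjacent, and any tree decomposition puts a clique entirely inside one bag — forcing width ≥ 3. Hence tw(G) = 3 exactly.

Treewidth 3.
Bags: B1 = {3, 4, 5, 6}  B2 = {3, 4, 6, 7}  B3 = {1, 3, 6, 7}  B4 = {2, 3, 4, 6}
Tree: B1–B2, B2–B3, B1–B4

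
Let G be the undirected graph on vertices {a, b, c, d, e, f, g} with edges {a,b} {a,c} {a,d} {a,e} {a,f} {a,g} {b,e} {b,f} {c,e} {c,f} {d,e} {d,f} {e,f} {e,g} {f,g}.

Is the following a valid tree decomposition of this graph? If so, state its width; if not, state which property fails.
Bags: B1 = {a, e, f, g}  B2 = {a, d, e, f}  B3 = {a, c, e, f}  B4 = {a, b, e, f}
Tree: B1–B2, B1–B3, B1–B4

Vertex coverage: the bags together contain {a, b, c, d, e, f, g}, the full vertex set. Edge coverage: each edge of G has both endpoints in at least one bag. Running intersection: for every vertex, the bags containing it form a connected subtree. All three properties hold, so this is a valid tree decomposition of width max|bag| − 1 = 3, and hence tw(G) ≤ 3.

Yes; width 3.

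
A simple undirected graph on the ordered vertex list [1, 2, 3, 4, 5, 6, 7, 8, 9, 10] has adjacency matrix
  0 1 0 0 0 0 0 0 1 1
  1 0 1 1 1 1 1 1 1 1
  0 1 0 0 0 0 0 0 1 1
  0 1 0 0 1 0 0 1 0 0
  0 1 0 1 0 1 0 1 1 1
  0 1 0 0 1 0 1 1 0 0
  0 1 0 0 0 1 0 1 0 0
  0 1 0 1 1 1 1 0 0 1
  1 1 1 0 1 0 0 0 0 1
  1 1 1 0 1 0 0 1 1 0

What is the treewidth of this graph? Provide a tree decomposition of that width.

The largest bag has 4 vertices, giving width 3; this decomposition certifies tw(G) ≤ 3. For the lower bound, the 4 vertices {1, 2, 9, 10} are pairwise adjacent, and any tree decomposition puts a clique entirely inside one bag — forcing width ≥ 3. Combining the bounds, tw(G) = 3.

Treewidth 3.
Bags: B1 = {2, 5, 9, 10}  B2 = {2, 5, 8, 10}  B3 = {2, 5, 6, 8}  B4 = {2, 6, 7, 8}  B5 = {2, 3, 9, 10}  B6 = {1, 2, 9, 10}  B7 = {2, 4, 5, 8}
Tree: B1–B2, B2–B3, B3–B4, B1–B5, B5–B6, B2–B7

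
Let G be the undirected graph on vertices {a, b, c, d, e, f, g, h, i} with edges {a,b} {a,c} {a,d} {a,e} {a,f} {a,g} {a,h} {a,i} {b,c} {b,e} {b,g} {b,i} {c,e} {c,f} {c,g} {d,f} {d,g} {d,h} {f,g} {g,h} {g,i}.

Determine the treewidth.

3

A width-3 tree decomposition is:
Bags: B1 = {a, b, c, g}  B2 = {a, c, f, g}  B3 = {a, b, c, e}  B4 = {a, b, g, i}  B5 = {a, d, f, g}  B6 = {a, d, g, h}
Tree: B1–B2, B1–B3, B1–B4, B2–B5, B5–B6
Every bag has size at most 4, so the width is 4 − 1 = 3 and tw(G) ≤ 3. On the other hand G contains the 4-clique {a, d, g, h}. A clique must lie in a single bag of any decomposition, so no decomposition can have width below 3. The upper and lower bounds meet at 3, so that is the treewidth.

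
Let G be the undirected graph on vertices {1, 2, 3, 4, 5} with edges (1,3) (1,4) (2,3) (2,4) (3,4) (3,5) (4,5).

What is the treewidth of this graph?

2

A width-2 tree decomposition is:
Bags: B1 = {3, 4, 5}  B2 = {1, 3, 4}  B3 = {2, 3, 4}
Tree: B1–B2, B1–B3
Each bag holds 3 vertices, so the decomposition has width 2, which upper-bounds the treewidth. On the other hand G contains the 3-clique {1, 3, 4}. A clique must lie in a single bag of any decomposition, so no decomposition can have width below 2. Therefore the treewidth is 2.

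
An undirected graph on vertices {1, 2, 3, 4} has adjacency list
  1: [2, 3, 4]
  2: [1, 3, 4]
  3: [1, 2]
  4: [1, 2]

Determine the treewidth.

A width-2 tree decomposition is:
Bags: B1 = {1, 2, 4}  B2 = {1, 2, 3}
Tree: B1–B2
Each bag holds 3 vertices, so the decomposition has width 2, which upper-bounds the treewidth. Conversely, {1, 2, 3} is a clique of size 3, and the vertices of any clique must share a bag in every tree decomposition; so some bag has ≥ 3 vertices and tw(G) ≥ 2. Hence tw(G) = 2 exactly.

2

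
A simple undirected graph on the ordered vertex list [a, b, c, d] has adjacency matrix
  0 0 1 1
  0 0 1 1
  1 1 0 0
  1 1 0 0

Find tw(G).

A width-2 tree decomposition is:
Bags: B1 = {a, c, d}  B2 = {b, c, d}
Tree: B1–B2
Each bag holds 3 vertices, so the decomposition has width 2, which upper-bounds the treewidth. Since d–a–c–b–d is a cycle in G, G is not acyclic. Forests are exactly the graphs of treewidth ≤ 1, so tw(G) ≥ 2. Combining the bounds, tw(G) = 2.

2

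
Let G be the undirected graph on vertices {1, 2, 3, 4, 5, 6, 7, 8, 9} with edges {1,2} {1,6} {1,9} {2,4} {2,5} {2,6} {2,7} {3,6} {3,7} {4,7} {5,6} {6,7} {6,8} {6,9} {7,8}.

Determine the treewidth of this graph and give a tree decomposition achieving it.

Every bag has size at most 3, so the width is 3 − 1 = 2 and tw(G) ≤ 2. For the lower bound, the 3 vertices {2, 4, 7} are pairwise adjacent, and any tree decomposition puts a clique entirely inside one bag — forcing width ≥ 2. Combining the bounds, tw(G) = 2.

Treewidth 2.
One such decomposition:
Bags: B1 = {6, 7, 8}  B2 = {2, 6, 7}  B3 = {1, 2, 6}  B4 = {1, 6, 9}  B5 = {2, 4, 7}  B6 = {2, 5, 6}  B7 = {3, 6, 7}
Tree: B1–B2, B2–B3, B3–B4, B2–B5, B3–B6, B1–B7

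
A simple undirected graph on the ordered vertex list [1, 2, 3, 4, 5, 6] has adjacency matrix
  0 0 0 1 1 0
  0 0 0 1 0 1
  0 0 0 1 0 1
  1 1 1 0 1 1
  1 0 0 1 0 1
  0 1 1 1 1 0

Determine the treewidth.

2

A width-2 tree decomposition is:
Bags: B1 = {3, 4, 6}  B2 = {4, 5, 6}  B3 = {2, 4, 6}  B4 = {1, 4, 5}
Tree: B1–B2, B2–B3, B2–B4
Each bag holds 3 vertices, so the decomposition has width 2, which upper-bounds the treewidth. On the other hand G contains the 3-clique {1, 4, 5}. A clique must lie in a single bag of any decomposition, so no decomposition can have width below 2. Combining the bounds, tw(G) = 2.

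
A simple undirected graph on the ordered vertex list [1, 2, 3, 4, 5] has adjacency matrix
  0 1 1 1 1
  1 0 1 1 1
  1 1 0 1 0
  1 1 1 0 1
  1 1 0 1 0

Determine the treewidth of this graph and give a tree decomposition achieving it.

The largest bag has 4 vertices, giving width 3; this decomposition certifies tw(G) ≤ 3. For the lower bound, the 4 vertices {1, 2, 3, 4} are pairwise adjacent, and any tree decomposition puts a clique entirely inside one bag — forcing width ≥ 3. Combining the bounds, tw(G) = 3.

Treewidth 3.
Bags: B1 = {1, 2, 4, 5}  B2 = {1, 2, 3, 4}
Tree: B1–B2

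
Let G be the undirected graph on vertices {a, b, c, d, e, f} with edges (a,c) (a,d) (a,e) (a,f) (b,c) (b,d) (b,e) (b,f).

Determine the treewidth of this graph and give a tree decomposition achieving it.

Treewidth 2.
One such decomposition:
Bags: B1 = {a, b, f}  B2 = {a, b, e}  B3 = {a, b, d}  B4 = {a, b, c}
Tree: B1–B2, B2–B3, B3–B4

Each bag holds 3 vertices, so the decomposition has width 2, which upper-bounds the treewidth. The edges a–f–b–e–a form a cycle, so G is not a tree and its treewidth is at least 2. The upper and lower bounds meet at 2, so that is the treewidth.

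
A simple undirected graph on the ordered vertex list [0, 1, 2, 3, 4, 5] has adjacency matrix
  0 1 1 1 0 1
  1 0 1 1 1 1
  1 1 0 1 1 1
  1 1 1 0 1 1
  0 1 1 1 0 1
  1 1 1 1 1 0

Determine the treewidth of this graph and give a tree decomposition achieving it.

The largest bag has 5 vertices, giving width 4; this decomposition certifies tw(G) ≤ 4. For the lower bound, the 5 vertices {0, 1, 2, 3, 5} are pairwise adjacent, and any tree decomposition puts a clique entirely inside one bag — forcing width ≥ 4. Therefore the treewidth is 4.

Treewidth 4.
One optimal decomposition is:
Bags: B1 = {1, 2, 3, 4, 5}  B2 = {0, 1, 2, 3, 5}
Tree: B1–B2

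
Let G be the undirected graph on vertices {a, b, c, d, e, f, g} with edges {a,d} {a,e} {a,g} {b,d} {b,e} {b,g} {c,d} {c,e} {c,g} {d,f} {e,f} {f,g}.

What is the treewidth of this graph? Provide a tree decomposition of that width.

Every bag has size at most 4, so the width is 4 − 1 = 3 and tw(G) ≤ 3. For the lower bound: the 4 vertex sets {c,g}, {b,e}, {d}, {a} are disjoint, each induces a connected subgraph, and every pair is joined by at least one edge of G. Contracting each set to a single vertex therefore yields K_{4} as a minor, and since treewidth is minor-monotone, tw(G) ≥ tw(K_{4}) = 3. Combining the bounds, tw(G) = 3.

Treewidth 3.
Bags: B1 = {c, d, e, g}  B2 = {b, d, e, g}  B3 = {a, d, e, g}  B4 = {d, e, f, g}
Tree: B1–B2, B2–B3, B3–B4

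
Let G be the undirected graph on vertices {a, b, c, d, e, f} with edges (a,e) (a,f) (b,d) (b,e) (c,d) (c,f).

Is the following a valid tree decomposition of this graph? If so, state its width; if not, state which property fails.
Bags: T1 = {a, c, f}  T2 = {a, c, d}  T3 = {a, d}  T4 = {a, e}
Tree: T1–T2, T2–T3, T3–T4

No — vertex b appears in no bag.

A tree decomposition must satisfy three properties: every vertex lies in some bag; for every edge, both endpoints lie together in some bag; and for every vertex, the bags containing it form a connected subtree. Here vertex b appears in no bag, so the decomposition is invalid.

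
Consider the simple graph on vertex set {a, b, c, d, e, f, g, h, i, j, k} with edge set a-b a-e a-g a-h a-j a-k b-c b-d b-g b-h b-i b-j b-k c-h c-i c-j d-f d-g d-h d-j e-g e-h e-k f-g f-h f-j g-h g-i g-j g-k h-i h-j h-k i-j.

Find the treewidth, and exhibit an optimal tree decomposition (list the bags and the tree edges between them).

The largest bag has 5 vertices, giving width 4; this decomposition certifies tw(G) ≤ 4. On the other hand G contains the 5-clique {a, e, g, h, k}. A clique must lie in a single bag of any decomposition, so no decomposition can have width below 4. Hence tw(G) = 4 exactly.

Treewidth 4.
Bags: B1 = {b, g, h, i, j}  B2 = {b, c, h, i, j}  B3 = {a, b, g, h, j}  B4 = {b, d, g, h, j}  B5 = {a, b, g, h, k}  B6 = {a, e, g, h, k}  B7 = {d, f, g, h, j}
Tree: B1–B2, B1–B3, B3–B4, B3–B5, B5–B6, B4–B7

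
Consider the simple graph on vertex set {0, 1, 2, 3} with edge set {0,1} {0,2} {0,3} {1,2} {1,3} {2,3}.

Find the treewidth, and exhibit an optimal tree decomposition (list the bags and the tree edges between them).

Treewidth 3.
Bags: B1 = {0, 1, 2, 3}
Tree: (single bag)

With just one bag of size 4, the width is 4 − 1 = 3, so tw(G) ≤ 3. On the other hand G contains the 4-clique {0, 1, 2, 3}. A clique must lie in a single bag of any decomposition, so no decomposition can have width below 3. Combining the bounds, tw(G) = 3.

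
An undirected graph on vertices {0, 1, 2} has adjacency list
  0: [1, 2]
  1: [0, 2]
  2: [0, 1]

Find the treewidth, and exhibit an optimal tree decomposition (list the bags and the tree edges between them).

With just one bag of size 3, the width is 3 − 1 = 2, so tw(G) ≤ 2. For the lower bound, the 3 vertices {0, 1, 2} are pairwise adjacent, and any tree decomposition puts a clique entirely inside one bag — forcing width ≥ 2. Combining the bounds, tw(G) = 2.

Treewidth 2.
One such decomposition:
Bags: B1 = {0, 1, 2}
Tree: (single bag)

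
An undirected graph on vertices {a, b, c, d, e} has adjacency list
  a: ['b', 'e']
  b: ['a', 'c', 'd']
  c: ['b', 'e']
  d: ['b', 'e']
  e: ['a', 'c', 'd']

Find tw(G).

A width-2 tree decomposition is:
Bags: B1 = {b, c, e}  B2 = {b, d, e}  B3 = {a, b, e}
Tree: B1–B2, B2–B3
Each bag holds 3 vertices, so the decomposition has width 2, which upper-bounds the treewidth. Since b–c–e–d–b is a cycle in G, G is not acyclic. Forests are exactly the graphs of treewidth ≤ 1, so tw(G) ≥ 2. The upper and lower bounds meet at 2, so that is the treewidth.

2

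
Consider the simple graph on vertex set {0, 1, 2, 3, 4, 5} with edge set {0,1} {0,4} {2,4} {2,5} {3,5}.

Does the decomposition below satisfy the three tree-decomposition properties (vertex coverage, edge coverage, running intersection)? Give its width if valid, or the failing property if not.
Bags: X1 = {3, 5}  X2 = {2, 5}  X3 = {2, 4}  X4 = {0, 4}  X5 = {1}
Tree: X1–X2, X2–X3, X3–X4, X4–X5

A tree decomposition must satisfy three properties: every vertex lies in some bag; for every edge, both endpoints lie together in some bag; and for every vertex, the bags containing it form a connected subtree. Here edge (0,1) lies in no bag, so the decomposition is invalid.

No — edge (0,1) lies in no bag.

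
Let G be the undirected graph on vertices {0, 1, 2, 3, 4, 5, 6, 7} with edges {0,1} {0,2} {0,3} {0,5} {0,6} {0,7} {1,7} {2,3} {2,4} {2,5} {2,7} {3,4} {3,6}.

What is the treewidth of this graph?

A width-2 tree decomposition is:
Bags: B1 = {0, 2, 3}  B2 = {0, 2, 7}  B3 = {0, 1, 7}  B4 = {0, 2, 5}  B5 = {0, 3, 6}  B6 = {2, 3, 4}
Tree: B1–B2, B2–B3, B1–B4, B1–B5, B1–B6
Every bag has size at most 3, so the width is 3 − 1 = 2 and tw(G) ≤ 2. For the lower bound, the 3 vertices {0, 1, 7} are pairwise adjacent, and any tree decomposition puts a clique entirely inside one bag — forcing width ≥ 2. Hence tw(G) = 2 exactly.

2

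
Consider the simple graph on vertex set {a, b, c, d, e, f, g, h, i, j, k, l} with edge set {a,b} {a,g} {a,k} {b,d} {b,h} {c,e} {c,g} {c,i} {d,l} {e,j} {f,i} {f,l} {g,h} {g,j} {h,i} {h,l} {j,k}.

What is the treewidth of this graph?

3

A width-3 tree decomposition is:
Bags: B1 = {c, e, j, k}  B2 = {c, g, j, k}  B3 = {a, c, g, k}  B4 = {a, c, g, i}  B5 = {a, g, h, i}  B6 = {a, b, h, i}  B7 = {b, f, h, i}  B8 = {b, f, h, l}  B9 = {b, d, f, l}
Tree: B1–B2, B2–B3, B3–B4, B4–B5, B5–B6, B6–B7, B7–B8, B8–B9
The largest bag has 4 vertices, giving width 3; this decomposition certifies tw(G) ≤ 3. For the lower bound: the 4 vertex sets {e,j,k}, {c}, {g}, {a,b,h,i} are disjoint, each induces a connected subgraph, and every pair is joined by at least one edge of G. Contracting each set to a single vertex therefore yields K_{4} as a minor, and since treewidth is minor-monotone, tw(G) ≥ tw(K_{4}) = 3. The upper and lower bounds meet at 3, so that is the treewidth.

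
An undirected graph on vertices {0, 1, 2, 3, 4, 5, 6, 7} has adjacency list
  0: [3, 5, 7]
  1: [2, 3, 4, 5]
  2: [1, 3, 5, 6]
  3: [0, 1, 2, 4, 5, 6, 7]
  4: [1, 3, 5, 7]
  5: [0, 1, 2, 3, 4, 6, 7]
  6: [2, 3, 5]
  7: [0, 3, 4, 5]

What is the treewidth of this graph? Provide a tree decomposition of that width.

Treewidth 3.
One such decomposition:
Bags: B1 = {1, 3, 4, 5}  B2 = {1, 2, 3, 5}  B3 = {3, 4, 5, 7}  B4 = {2, 3, 5, 6}  B5 = {0, 3, 5, 7}
Tree: B1–B2, B1–B3, B2–B4, B3–B5

Every bag has size at most 4, so the width is 4 − 1 = 3 and tw(G) ≤ 3. For the lower bound, the 4 vertices {0, 3, 5, 7} are pairwise adjacent, and any tree decomposition puts a clique entirely inside one bag — forcing width ≥ 3. The upper and lower bounds meet at 3, so that is the treewidth.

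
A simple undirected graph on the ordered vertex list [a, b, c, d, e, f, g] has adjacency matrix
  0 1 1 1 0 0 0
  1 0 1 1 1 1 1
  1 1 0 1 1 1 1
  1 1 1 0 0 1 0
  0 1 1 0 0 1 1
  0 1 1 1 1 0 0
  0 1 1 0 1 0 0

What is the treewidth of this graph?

A width-3 tree decomposition is:
Bags: B1 = {a, b, c, d}  B2 = {b, c, d, f}  B3 = {b, c, e, f}  B4 = {b, c, e, g}
Tree: B1–B2, B2–B3, B3–B4
Each bag holds 4 vertices, so the decomposition has width 3, which upper-bounds the treewidth. For the lower bound, the 4 vertices {b, c, d, f} are pairwise adjacent, and any tree decomposition puts a clique entirely inside one bag — forcing width ≥ 3. Therefore the treewidth is 3.

3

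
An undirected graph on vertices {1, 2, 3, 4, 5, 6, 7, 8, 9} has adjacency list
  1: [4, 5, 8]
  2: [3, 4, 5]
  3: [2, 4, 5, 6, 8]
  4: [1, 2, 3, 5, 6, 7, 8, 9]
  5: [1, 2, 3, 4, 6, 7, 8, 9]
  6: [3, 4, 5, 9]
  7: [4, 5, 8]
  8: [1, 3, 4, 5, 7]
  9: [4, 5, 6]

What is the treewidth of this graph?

A width-3 tree decomposition is:
Bags: B1 = {2, 3, 4, 5}  B2 = {3, 4, 5, 6}  B3 = {4, 5, 6, 9}  B4 = {3, 4, 5, 8}  B5 = {1, 4, 5, 8}  B6 = {4, 5, 7, 8}
Tree: B1–B2, B2–B3, B1–B4, B4–B5, B5–B6
Each bag holds 4 vertices, so the decomposition has width 3, which upper-bounds the treewidth. For the lower bound, the 4 vertices {1, 4, 5, 8} are pairwise adjacent, and any tree decomposition puts a clique entirely inside one bag — forcing width ≥ 3. Combining the bounds, tw(G) = 3.

3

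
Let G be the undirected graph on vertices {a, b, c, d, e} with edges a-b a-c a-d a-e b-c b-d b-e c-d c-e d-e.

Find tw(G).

4

A width-4 tree decomposition is:
Bags: B1 = {a, b, c, d, e}
Tree: (single bag)
A single bag containing all 5 vertices is trivially a valid decomposition of width 4. Conversely, {a, b, c, d, e} is a clique of size 5, and the vertices of any clique must share a bag in every tree decomposition; so some bag has ≥ 5 vertices and tw(G) ≥ 4. Combining the bounds, tw(G) = 4.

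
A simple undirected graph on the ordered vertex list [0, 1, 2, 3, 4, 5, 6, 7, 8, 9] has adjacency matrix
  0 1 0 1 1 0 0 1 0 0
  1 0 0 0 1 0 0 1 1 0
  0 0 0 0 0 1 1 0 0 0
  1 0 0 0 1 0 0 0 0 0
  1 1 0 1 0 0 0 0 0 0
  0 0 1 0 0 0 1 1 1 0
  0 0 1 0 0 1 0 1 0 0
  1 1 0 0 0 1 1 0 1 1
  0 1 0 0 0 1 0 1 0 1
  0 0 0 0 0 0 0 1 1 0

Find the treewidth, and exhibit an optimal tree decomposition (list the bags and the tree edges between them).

Treewidth 2.
One such decomposition:
Bags: B1 = {1, 7, 8}  B2 = {7, 8, 9}  B3 = {5, 7, 8}  B4 = {0, 1, 7}  B5 = {5, 6, 7}  B6 = {0, 1, 4}  B7 = {2, 5, 6}  B8 = {0, 3, 4}
Tree: B1–B2, B2–B3, B1–B4, B3–B5, B4–B6, B5–B7, B6–B8

The largest bag has 3 vertices, giving width 2; this decomposition certifies tw(G) ≤ 2. Conversely, {2, 5, 6} is a clique of size 3, and the vertices of any clique must share a bag in every tree decomposition; so some bag has ≥ 3 vertices and tw(G) ≥ 2. The upper and lower bounds meet at 2, so that is the treewidth.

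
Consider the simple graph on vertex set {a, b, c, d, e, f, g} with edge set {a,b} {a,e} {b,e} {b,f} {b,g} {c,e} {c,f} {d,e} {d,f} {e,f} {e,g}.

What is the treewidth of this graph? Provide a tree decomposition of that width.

Every bag has size at most 3, so the width is 3 − 1 = 2 and tw(G) ≤ 2. For the lower bound, the 3 vertices {b, e, g} are pairwise adjacent, and any tree decomposition puts a clique entirely inside one bag — forcing width ≥ 2. The upper and lower bounds meet at 2, so that is the treewidth.

Treewidth 2.
Bags: B1 = {b, e, f}  B2 = {a, b, e}  B3 = {c, e, f}  B4 = {b, e, g}  B5 = {d, e, f}
Tree: B1–B2, B1–B3, B1–B4, B3–B5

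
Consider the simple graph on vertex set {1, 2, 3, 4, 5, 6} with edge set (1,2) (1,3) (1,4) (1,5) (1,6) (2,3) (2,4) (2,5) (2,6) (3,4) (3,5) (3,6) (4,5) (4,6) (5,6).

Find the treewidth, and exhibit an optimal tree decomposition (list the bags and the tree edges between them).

A single bag containing all 6 vertices is trivially a valid decomposition of width 5. Conversely, {1, 2, 3, 4, 5, 6} is a clique of size 6, and the vertices of any clique must share a bag in every tree decomposition; so some bag has ≥ 6 vertices and tw(G) ≥ 5. Combining the bounds, tw(G) = 5.

Treewidth 5.
One such decomposition:
Bags: B1 = {1, 2, 3, 4, 5, 6}
Tree: (single bag)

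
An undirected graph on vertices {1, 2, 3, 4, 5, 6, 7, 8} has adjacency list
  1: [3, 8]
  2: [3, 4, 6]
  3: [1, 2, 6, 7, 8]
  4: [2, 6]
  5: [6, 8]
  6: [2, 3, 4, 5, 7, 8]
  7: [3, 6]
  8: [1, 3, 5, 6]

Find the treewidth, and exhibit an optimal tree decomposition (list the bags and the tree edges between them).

Each bag holds 3 vertices, so the decomposition has width 2, which upper-bounds the treewidth. On the other hand G contains the 3-clique {1, 3, 8}. A clique must lie in a single bag of any decomposition, so no decomposition can have width below 2. Hence tw(G) = 2 exactly.

Treewidth 2.
Bags: B1 = {3, 6, 8}  B2 = {2, 3, 6}  B3 = {5, 6, 8}  B4 = {1, 3, 8}  B5 = {2, 4, 6}  B6 = {3, 6, 7}
Tree: B1–B2, B1–B3, B1–B4, B2–B5, B2–B6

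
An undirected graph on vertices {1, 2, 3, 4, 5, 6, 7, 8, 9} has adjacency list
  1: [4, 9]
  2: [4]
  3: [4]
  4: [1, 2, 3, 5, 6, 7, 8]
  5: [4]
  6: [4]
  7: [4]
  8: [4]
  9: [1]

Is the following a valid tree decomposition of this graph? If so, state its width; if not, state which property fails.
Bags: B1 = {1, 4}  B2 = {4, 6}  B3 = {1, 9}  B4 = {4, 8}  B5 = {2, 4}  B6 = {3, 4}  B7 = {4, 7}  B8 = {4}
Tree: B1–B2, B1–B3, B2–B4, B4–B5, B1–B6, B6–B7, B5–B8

A tree decomposition must satisfy three properties: every vertex lies in some bag; for every edge, both endpoints lie together in some bag; and for every vertex, the bags containing it form a connected subtree. Here vertex 5 appears in no bag, so the decomposition is invalid.

No — vertex 5 appears in no bag.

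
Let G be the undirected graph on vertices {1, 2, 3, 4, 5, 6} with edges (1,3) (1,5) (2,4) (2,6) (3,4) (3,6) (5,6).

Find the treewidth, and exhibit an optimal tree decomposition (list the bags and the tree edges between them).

Every bag has size at most 3, so the width is 3 − 1 = 2 and tw(G) ≤ 2. The edges 1–5–6–3–1 form a cycle, so G is not a tree and its treewidth is at least 2. The upper and lower bounds meet at 2, so that is the treewidth.

Treewidth 2.
Bags: B1 = {1, 3, 5}  B2 = {3, 5, 6}  B3 = {3, 4, 6}  B4 = {2, 4, 6}
Tree: B1–B2, B2–B3, B3–B4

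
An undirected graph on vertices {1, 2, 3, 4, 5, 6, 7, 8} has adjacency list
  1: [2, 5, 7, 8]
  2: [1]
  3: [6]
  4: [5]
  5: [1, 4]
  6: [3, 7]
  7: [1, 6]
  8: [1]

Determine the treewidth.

1

A width-1 tree decomposition is:
Bags: B1 = {1, 5}  B2 = {1, 2}  B3 = {1, 7}  B4 = {1, 8}  B5 = {6, 7}  B6 = {3, 6}  B7 = {4, 5}
Tree: B1–B2, B2–B3, B3–B4, B3–B5, B5–B6, B1–B7
The largest bag has 2 vertices, giving width 1; this decomposition certifies tw(G) ≤ 1. Any graph with an edge has treewidth ≥ 1, and G has the edge 1–5. Combining the bounds, tw(G) = 1.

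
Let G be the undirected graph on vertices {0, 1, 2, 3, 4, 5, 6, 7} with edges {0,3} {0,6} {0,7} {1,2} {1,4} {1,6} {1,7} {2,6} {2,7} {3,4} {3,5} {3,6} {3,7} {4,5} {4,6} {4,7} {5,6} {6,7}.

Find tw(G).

3

A width-3 tree decomposition is:
Bags: B1 = {1, 4, 6, 7}  B2 = {3, 4, 6, 7}  B3 = {3, 4, 5, 6}  B4 = {0, 3, 6, 7}  B5 = {1, 2, 6, 7}
Tree: B1–B2, B2–B3, B2–B4, B1–B5
Every bag has size at most 4, so the width is 4 − 1 = 3 and tw(G) ≤ 3. On the other hand G contains the 4-clique {3, 4, 5, 6}. A clique must lie in a single bag of any decomposition, so no decomposition can have width below 3. Therefore the treewidth is 3.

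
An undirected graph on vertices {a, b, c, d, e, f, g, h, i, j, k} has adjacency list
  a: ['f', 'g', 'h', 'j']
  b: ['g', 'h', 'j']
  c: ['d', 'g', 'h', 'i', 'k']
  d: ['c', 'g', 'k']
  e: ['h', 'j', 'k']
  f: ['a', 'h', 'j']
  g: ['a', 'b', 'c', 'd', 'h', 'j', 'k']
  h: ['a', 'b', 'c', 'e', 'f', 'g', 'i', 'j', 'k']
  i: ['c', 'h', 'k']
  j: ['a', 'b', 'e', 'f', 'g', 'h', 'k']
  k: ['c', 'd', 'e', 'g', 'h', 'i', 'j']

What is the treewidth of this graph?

A width-3 tree decomposition is:
Bags: B1 = {a, g, h, j}  B2 = {g, h, j, k}  B3 = {a, f, h, j}  B4 = {b, g, h, j}  B5 = {e, h, j, k}  B6 = {c, g, h, k}  B7 = {c, d, g, k}  B8 = {c, h, i, k}
Tree: B1–B2, B1–B3, B2–B4, B2–B5, B2–B6, B6–B7, B6–B8
Each bag holds 4 vertices, so the decomposition has width 3, which upper-bounds the treewidth. On the other hand G contains the 4-clique {c, d, g, k}. A clique must lie in a single bag of any decomposition, so no decomposition can have width below 3. The upper and lower bounds meet at 3, so that is the treewidth.

3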